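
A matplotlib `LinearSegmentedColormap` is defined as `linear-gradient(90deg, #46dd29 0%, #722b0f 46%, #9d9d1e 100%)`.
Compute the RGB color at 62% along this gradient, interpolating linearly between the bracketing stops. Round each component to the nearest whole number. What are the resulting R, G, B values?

(127, 77, 19)

62% lies between the 46% and 100% stops, so the local fraction is t = (62 − 46)/(100 − 46) = 16/54 ≈ 0.2963.
#722b0f → (114, 43, 15); #9d9d1e → (157, 157, 30).
R = 114 + 0.2963 × (157 − 114) = 126.741 → 127
G = 43 + 0.2963 × (157 − 43) = 76.778 → 77
B = 15 + 0.2963 × (30 − 15) = 19.444 → 19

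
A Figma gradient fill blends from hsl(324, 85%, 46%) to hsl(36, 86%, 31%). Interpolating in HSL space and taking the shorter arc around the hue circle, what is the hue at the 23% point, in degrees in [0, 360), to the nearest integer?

341

Hue: 36 − 324 = -288°, but |-288| > 180 so the shorter arc goes the other way: Δh = -288 + 360 = 72°.
H = 324 + 0.23 × (72) = 340.56 → 341°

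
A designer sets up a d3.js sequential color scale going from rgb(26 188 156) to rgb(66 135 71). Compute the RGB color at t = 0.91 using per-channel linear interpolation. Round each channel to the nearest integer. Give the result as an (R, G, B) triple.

(62, 140, 79)

R = 26 + 0.91 × (66 − 26) = 26 + 0.91 × 40 = 62.4 → 62
G = 188 + 0.91 × (135 − 188) = 188 + 0.91 × -53 = 139.77 → 140
B = 156 + 0.91 × (71 − 156) = 156 + 0.91 × -85 = 78.65 → 79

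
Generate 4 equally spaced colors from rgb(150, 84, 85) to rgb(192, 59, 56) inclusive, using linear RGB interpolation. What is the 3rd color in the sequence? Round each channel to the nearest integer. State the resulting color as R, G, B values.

With 4 swatches and endpoints inclusive, swatch 3 sits at t = (3 − 1)/(4 − 1) = 2/3 ≈ 0.6667.
R = 150 + 0.6667 × (192 − 150) = 178.001 → 178
G = 84 + 0.6667 × (59 − 84) = 67.332 → 67
B = 85 + 0.6667 × (56 − 85) = 65.666 → 66

(178, 67, 66)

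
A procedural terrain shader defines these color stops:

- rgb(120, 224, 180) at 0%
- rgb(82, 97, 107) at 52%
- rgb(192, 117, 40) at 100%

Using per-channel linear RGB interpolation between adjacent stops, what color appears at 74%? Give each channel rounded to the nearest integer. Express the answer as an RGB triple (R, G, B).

(132, 106, 76)

74% lies between the 52% and 100% stops, so the local fraction is t = (74 − 52)/(100 − 52) = 22/48 ≈ 0.4583.
R = 82 + 0.4583 × (192 − 82) = 132.413 → 132
G = 97 + 0.4583 × (117 − 97) = 106.166 → 106
B = 107 + 0.4583 × (40 − 107) = 76.294 → 76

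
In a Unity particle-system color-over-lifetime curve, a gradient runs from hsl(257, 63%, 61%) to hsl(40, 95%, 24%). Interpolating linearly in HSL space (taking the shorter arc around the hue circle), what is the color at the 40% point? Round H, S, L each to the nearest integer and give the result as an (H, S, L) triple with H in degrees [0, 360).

(314, 76, 46)

Hue: 40 − 257 = -217°, but |-217| > 180 so the shorter arc goes the other way: Δh = -217 + 360 = 143°.
H = 257 + 0.4 × (143) = 314.2 → 314°
S = 63 + 0.4 × (95 − 63) = 75.8 → 76%
L = 61 + 0.4 × (24 − 61) = 46.2 → 46%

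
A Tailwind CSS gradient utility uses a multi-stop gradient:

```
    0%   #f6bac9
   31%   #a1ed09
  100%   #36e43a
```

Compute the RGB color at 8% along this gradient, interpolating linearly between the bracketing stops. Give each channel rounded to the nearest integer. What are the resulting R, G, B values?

8% lies between the 0% and 31% stops, so the local fraction is t = (8 − 0)/(31 − 0) = 8/31 ≈ 0.2581.
#f6bac9 → (246, 186, 201); #a1ed09 → (161, 237, 9).
R = 246 + 0.2581 × (161 − 246) = 224.061 → 224
G = 186 + 0.2581 × (237 − 186) = 199.163 → 199
B = 201 + 0.2581 × (9 − 201) = 151.445 → 151

(224, 199, 151)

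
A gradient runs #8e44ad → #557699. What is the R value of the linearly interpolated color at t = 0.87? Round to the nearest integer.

92

R₁ = 142 (from #8e44ad), R₂ = 85 (from #557699).
R = 142 + 0.87 × (85 − 142) = 92.41 → 92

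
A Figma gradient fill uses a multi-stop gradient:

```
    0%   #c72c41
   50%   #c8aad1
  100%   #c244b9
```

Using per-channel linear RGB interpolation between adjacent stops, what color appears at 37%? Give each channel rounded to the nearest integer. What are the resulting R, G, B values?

37% lies between the 0% and 50% stops, so the local fraction is t = (37 − 0)/(50 − 0) = 37/50 ≈ 0.74.
#c72c41 → (199, 44, 65); #c8aad1 → (200, 170, 209).
R = 199 + 0.74 × (200 − 199) = 199.74 → 200
G = 44 + 0.74 × (170 − 44) = 137.24 → 137
B = 65 + 0.74 × (209 − 65) = 171.56 → 172

(200, 137, 172)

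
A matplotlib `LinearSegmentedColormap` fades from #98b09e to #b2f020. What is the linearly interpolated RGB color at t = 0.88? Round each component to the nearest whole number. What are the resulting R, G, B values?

(175, 232, 47)

#98b09e → (152, 176, 158); #b2f020 → (178, 240, 32).
R = 152 + 0.88 × (178 − 152) = 152 + 0.88 × 26 = 174.88 → 175
G = 176 + 0.88 × (240 − 176) = 176 + 0.88 × 64 = 232.32 → 232
B = 158 + 0.88 × (32 − 158) = 158 + 0.88 × -126 = 47.12 → 47
So the blended color is (175, 232, 47), about #afe82f.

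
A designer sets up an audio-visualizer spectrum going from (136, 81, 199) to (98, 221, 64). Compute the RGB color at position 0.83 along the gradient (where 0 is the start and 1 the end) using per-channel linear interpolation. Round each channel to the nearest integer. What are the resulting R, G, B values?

(104, 197, 87)

R = 136 + 0.83 × (98 − 136) = 136 + 0.83 × -38 = 104.46 → 104
G = 81 + 0.83 × (221 − 81) = 81 + 0.83 × 140 = 197.2 → 197
B = 199 + 0.83 × (64 − 199) = 199 + 0.83 × -135 = 86.95 → 87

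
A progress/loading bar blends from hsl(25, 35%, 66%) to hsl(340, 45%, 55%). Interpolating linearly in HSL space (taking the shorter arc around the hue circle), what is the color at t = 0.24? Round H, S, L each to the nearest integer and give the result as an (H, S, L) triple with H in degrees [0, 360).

Hue: 340 − 25 = 315°, but |315| > 180 so the shorter arc goes the other way: Δh = 315 − 360 = -45°.
H = 25 + 0.24 × (-45) = 14.2 → 14°
S = 35 + 0.24 × (45 − 35) = 37.4 → 37%
L = 66 + 0.24 × (55 − 66) = 63.36 → 63%

(14, 37, 63)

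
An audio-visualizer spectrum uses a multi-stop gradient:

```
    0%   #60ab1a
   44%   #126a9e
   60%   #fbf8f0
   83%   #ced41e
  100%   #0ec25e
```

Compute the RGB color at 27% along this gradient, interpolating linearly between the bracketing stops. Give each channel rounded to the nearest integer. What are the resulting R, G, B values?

27% lies between the 0% and 44% stops, so the local fraction is t = (27 − 0)/(44 − 0) = 27/44 ≈ 0.6136.
#60ab1a → (96, 171, 26); #126a9e → (18, 106, 158).
R = 96 + 0.6136 × (18 − 96) = 48.139 → 48
G = 171 + 0.6136 × (106 − 171) = 131.116 → 131
B = 26 + 0.6136 × (158 − 26) = 106.995 → 107

(48, 131, 107)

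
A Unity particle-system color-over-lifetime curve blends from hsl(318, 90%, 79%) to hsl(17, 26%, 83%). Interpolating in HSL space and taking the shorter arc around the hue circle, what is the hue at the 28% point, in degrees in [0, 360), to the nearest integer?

Hue: 17 − 318 = -301°, but |-301| > 180 so the shorter arc goes the other way: Δh = -301 + 360 = 59°.
H = 318 + 0.28 × (59) = 334.52 → 335°

335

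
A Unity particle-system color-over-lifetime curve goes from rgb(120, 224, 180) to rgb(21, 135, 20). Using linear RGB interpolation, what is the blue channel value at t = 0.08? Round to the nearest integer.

B = 180 + 0.08 × (20 − 180) = 167.2 → 167

167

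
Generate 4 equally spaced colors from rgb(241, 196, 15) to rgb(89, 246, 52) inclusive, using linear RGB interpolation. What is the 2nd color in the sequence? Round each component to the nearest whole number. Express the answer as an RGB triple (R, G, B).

With 4 swatches and endpoints inclusive, swatch 2 sits at t = (2 − 1)/(4 − 1) = 1/3 ≈ 0.3333.
R = 241 + 0.3333 × (89 − 241) = 190.338 → 190
G = 196 + 0.3333 × (246 − 196) = 212.665 → 213
B = 15 + 0.3333 × (52 − 15) = 27.332 → 27

(190, 213, 27)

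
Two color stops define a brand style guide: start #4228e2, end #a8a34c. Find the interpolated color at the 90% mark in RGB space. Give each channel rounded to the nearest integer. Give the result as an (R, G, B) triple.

(158, 151, 91)

#4228e2 → (66, 40, 226); #a8a34c → (168, 163, 76).
90% corresponds to t = 0.9.
R = 66 + 0.9 × (168 − 66) = 66 + 0.9 × 102 = 157.8 → 158
G = 40 + 0.9 × (163 − 40) = 40 + 0.9 × 123 = 150.7 → 151
B = 226 + 0.9 × (76 − 226) = 226 + 0.9 × -150 = 91 → 91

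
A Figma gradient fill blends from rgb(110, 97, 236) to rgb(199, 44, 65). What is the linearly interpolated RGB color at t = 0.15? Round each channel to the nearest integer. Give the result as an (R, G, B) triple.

R = 110 + 0.15 × (199 − 110) = 110 + 0.15 × 89 = 123.35 → 123
G = 97 + 0.15 × (44 − 97) = 97 + 0.15 × -53 = 89.05 → 89
B = 236 + 0.15 × (65 − 236) = 236 + 0.15 × -171 = 210.35 → 210
So the blended color is (123, 89, 210), about #7b59d2.

(123, 89, 210)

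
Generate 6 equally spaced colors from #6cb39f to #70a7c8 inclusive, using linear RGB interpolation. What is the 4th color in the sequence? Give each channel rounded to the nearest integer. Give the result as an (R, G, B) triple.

With 6 swatches and endpoints inclusive, swatch 4 sits at t = (4 − 1)/(6 − 1) = 3/5 ≈ 0.6.
#6cb39f → (108, 179, 159); #70a7c8 → (112, 167, 200).
R = 108 + 0.6 × (112 − 108) = 110.4 → 110
G = 179 + 0.6 × (167 − 179) = 171.8 → 172
B = 159 + 0.6 × (200 − 159) = 183.6 → 184

(110, 172, 184)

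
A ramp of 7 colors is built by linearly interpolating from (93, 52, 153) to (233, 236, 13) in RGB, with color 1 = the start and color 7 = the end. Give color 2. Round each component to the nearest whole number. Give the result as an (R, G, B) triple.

With 7 swatches and endpoints inclusive, swatch 2 sits at t = (2 − 1)/(7 − 1) = 1/6 ≈ 0.1667.
R = 93 + 0.1667 × (233 − 93) = 116.338 → 116
G = 52 + 0.1667 × (236 − 52) = 82.673 → 83
B = 153 + 0.1667 × (13 − 153) = 129.662 → 130

(116, 83, 130)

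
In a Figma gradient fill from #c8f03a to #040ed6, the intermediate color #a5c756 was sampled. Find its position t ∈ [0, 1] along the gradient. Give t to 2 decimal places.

Invert the lerp on the G channel (largest span, 226): t = (199 − 240) / (14 − 240) = -41/-226 = 0.18142.
Check on R: (165 − 200)/(4 − 200) = 0.1786 ✓

0.18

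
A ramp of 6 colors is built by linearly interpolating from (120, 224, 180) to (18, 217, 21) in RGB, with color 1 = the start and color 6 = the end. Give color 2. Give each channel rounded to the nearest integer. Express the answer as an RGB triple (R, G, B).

(100, 223, 148)

With 6 swatches and endpoints inclusive, swatch 2 sits at t = (2 − 1)/(6 − 1) = 1/5 ≈ 0.2.
R = 120 + 0.2 × (18 − 120) = 99.6 → 100
G = 224 + 0.2 × (217 − 224) = 222.6 → 223
B = 180 + 0.2 × (21 − 180) = 148.2 → 148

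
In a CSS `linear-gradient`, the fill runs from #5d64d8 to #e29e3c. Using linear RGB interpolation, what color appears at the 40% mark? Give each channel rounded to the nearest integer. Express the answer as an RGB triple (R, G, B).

(146, 123, 154)

#5d64d8 → (93, 100, 216); #e29e3c → (226, 158, 60).
40% corresponds to t = 0.4.
R = 93 + 0.4 × (226 − 93) = 93 + 0.4 × 133 = 146.2 → 146
G = 100 + 0.4 × (158 − 100) = 100 + 0.4 × 58 = 123.2 → 123
B = 216 + 0.4 × (60 − 216) = 216 + 0.4 × -156 = 153.6 → 154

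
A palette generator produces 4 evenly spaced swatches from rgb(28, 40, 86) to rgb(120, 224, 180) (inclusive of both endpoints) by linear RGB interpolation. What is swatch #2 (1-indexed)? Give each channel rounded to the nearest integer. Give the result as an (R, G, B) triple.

With 4 swatches and endpoints inclusive, swatch 2 sits at t = (2 − 1)/(4 − 1) = 1/3 ≈ 0.3333.
R = 28 + 0.3333 × (120 − 28) = 58.664 → 59
G = 40 + 0.3333 × (224 − 40) = 101.327 → 101
B = 86 + 0.3333 × (180 − 86) = 117.33 → 117

(59, 101, 117)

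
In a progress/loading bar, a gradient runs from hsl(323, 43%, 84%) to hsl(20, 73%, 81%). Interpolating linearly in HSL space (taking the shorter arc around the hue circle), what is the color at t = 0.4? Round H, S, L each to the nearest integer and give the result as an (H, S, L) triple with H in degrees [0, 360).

Hue: 20 − 323 = -303°, but |-303| > 180 so the shorter arc goes the other way: Δh = -303 + 360 = 57°.
H = 323 + 0.4 × (57) = 345.8 → 346°
S = 43 + 0.4 × (73 − 43) = 55 → 55%
L = 84 + 0.4 × (81 − 84) = 82.8 → 83%

(346, 55, 83)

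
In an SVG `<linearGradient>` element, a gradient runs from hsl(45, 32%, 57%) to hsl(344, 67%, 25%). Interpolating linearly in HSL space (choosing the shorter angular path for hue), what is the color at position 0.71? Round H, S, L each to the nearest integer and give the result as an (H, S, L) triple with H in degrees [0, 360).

Hue: 344 − 45 = 299°, but |299| > 180 so the shorter arc goes the other way: Δh = 299 − 360 = -61°.
H = 45 + 0.71 × (-61) = 1.69 → 2°
S = 32 + 0.71 × (67 − 32) = 56.85 → 57%
L = 57 + 0.71 × (25 − 57) = 34.28 → 34%

(2, 57, 34)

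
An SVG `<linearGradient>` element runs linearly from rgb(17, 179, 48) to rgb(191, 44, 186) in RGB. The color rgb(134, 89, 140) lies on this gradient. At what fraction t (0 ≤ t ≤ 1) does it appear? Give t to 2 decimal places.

Invert the lerp on the R channel (largest span, 174): t = (134 − 17) / (191 − 17) = 117/174 = 0.67241.
Check on G: (89 − 179)/(44 − 179) = 0.6667 ✓

0.67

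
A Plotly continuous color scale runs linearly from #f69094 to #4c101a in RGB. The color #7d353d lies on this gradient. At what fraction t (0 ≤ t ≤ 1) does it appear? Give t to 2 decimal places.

0.71

Invert the lerp on the R channel (largest span, 170): t = (125 − 246) / (76 − 246) = -121/-170 = 0.71176.
Check on G: (53 − 144)/(16 − 144) = 0.7109 ✓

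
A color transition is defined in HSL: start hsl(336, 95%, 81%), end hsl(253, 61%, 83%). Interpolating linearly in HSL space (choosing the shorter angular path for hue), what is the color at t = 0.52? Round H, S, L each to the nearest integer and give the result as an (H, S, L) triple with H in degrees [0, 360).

(293, 77, 82)

Hue arc: Δh = 253 − 336 = -83° (|Δh| ≤ 180, already the shorter path).
H = 336 + 0.52 × (-83) = 292.84 → 293°
S = 95 + 0.52 × (61 − 95) = 77.32 → 77%
L = 81 + 0.52 × (83 − 81) = 82.04 → 82%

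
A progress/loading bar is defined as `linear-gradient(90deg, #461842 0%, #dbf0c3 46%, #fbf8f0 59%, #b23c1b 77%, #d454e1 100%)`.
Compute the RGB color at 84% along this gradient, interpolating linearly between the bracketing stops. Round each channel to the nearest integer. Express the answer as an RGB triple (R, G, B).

84% lies between the 77% and 100% stops, so the local fraction is t = (84 − 77)/(100 − 77) = 7/23 ≈ 0.3043.
#b23c1b → (178, 60, 27); #d454e1 → (212, 84, 225).
R = 178 + 0.3043 × (212 − 178) = 188.346 → 188
G = 60 + 0.3043 × (84 − 60) = 67.303 → 67
B = 27 + 0.3043 × (225 − 27) = 87.251 → 87

(188, 67, 87)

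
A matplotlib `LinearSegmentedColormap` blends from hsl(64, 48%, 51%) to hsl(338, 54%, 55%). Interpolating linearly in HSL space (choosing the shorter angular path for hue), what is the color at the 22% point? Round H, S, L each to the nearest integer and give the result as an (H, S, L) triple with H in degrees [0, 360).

Hue: 338 − 64 = 274°, but |274| > 180 so the shorter arc goes the other way: Δh = 274 − 360 = -86°.
H = 64 + 0.22 × (-86) = 45.08 → 45°
S = 48 + 0.22 × (54 − 48) = 49.32 → 49%
L = 51 + 0.22 × (55 − 51) = 51.88 → 52%

(45, 49, 52)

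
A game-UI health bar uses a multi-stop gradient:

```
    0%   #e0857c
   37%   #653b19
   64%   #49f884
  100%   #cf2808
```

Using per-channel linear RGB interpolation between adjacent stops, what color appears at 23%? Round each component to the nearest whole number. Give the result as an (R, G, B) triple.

(148, 87, 62)

23% lies between the 0% and 37% stops, so the local fraction is t = (23 − 0)/(37 − 0) = 23/37 ≈ 0.6216.
#e0857c → (224, 133, 124); #653b19 → (101, 59, 25).
R = 224 + 0.6216 × (101 − 224) = 147.543 → 148
G = 133 + 0.6216 × (59 − 133) = 87.002 → 87
B = 124 + 0.6216 × (25 − 124) = 62.462 → 62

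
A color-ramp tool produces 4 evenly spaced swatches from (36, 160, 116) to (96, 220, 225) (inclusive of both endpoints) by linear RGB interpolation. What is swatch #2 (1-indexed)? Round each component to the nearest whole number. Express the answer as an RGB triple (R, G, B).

With 4 swatches and endpoints inclusive, swatch 2 sits at t = (2 − 1)/(4 − 1) = 1/3 ≈ 0.3333.
R = 36 + 0.3333 × (96 − 36) = 55.998 → 56
G = 160 + 0.3333 × (220 − 160) = 179.998 → 180
B = 116 + 0.3333 × (225 − 116) = 152.33 → 152

(56, 180, 152)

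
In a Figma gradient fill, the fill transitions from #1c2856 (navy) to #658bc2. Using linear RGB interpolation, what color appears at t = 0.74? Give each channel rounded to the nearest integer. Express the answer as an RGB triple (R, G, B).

#1c2856 → (28, 40, 86); #658bc2 → (101, 139, 194).
R = 28 + 0.74 × (101 − 28) = 28 + 0.74 × 73 = 82.02 → 82
G = 40 + 0.74 × (139 − 40) = 40 + 0.74 × 99 = 113.26 → 113
B = 86 + 0.74 × (194 − 86) = 86 + 0.74 × 108 = 165.92 → 166

(82, 113, 166)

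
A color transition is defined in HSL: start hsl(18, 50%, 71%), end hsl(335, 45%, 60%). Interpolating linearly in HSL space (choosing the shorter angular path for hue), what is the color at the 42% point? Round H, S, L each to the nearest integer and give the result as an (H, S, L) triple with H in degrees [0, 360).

(0, 48, 66)

Hue: 335 − 18 = 317°, but |317| > 180 so the shorter arc goes the other way: Δh = 317 − 360 = -43°.
H = 18 + 0.42 × (-43) = -0.06 → 0°
S = 50 + 0.42 × (45 − 50) = 47.9 → 48%
L = 71 + 0.42 × (60 − 71) = 66.38 → 66%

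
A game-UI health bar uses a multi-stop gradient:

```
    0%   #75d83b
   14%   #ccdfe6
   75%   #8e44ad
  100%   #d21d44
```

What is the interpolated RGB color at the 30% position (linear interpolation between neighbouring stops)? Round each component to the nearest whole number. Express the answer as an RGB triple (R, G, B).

(188, 182, 215)

30% lies between the 14% and 75% stops, so the local fraction is t = (30 − 14)/(75 − 14) = 16/61 ≈ 0.2623.
#ccdfe6 → (204, 223, 230); #8e44ad → (142, 68, 173).
R = 204 + 0.2623 × (142 − 204) = 187.737 → 188
G = 223 + 0.2623 × (68 − 223) = 182.344 → 182
B = 230 + 0.2623 × (173 − 230) = 215.049 → 215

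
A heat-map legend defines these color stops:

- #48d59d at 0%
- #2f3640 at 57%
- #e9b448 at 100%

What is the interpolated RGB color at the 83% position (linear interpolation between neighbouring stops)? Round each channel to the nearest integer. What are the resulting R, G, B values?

83% lies between the 57% and 100% stops, so the local fraction is t = (83 − 57)/(100 − 57) = 26/43 ≈ 0.6047.
#2f3640 → (47, 54, 64); #e9b448 → (233, 180, 72).
R = 47 + 0.6047 × (233 − 47) = 159.474 → 159
G = 54 + 0.6047 × (180 − 54) = 130.192 → 130
B = 64 + 0.6047 × (72 − 64) = 68.838 → 69

(159, 130, 69)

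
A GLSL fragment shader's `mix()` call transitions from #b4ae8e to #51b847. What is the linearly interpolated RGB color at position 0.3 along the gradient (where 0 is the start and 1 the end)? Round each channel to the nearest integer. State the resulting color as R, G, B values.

#b4ae8e → (180, 174, 142); #51b847 → (81, 184, 71).
R = 180 + 0.3 × (81 − 180) = 180 + 0.3 × -99 = 150.3 → 150
G = 174 + 0.3 × (184 − 174) = 174 + 0.3 × 10 = 177 → 177
B = 142 + 0.3 × (71 − 142) = 142 + 0.3 × -71 = 120.7 → 121

(150, 177, 121)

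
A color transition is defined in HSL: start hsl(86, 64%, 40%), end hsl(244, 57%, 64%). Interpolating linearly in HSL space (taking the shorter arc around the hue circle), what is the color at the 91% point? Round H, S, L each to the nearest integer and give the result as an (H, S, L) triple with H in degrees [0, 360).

(230, 58, 62)

Hue arc: Δh = 244 − 86 = 158° (|Δh| ≤ 180, already the shorter path).
H = 86 + 0.91 × (158) = 229.78 → 230°
S = 64 + 0.91 × (57 − 64) = 57.63 → 58%
L = 40 + 0.91 × (64 − 40) = 61.84 → 62%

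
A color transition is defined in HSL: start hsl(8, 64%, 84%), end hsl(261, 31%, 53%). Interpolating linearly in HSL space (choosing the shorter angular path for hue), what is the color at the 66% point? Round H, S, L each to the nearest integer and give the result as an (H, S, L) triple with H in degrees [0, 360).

(297, 42, 64)

Hue: 261 − 8 = 253°, but |253| > 180 so the shorter arc goes the other way: Δh = 253 − 360 = -107°.
H = 8 + 0.66 × (-107) = -62.62 → -63 → -63 mod 360 = 297°
S = 64 + 0.66 × (31 − 64) = 42.22 → 42%
L = 84 + 0.66 × (53 − 84) = 63.54 → 64%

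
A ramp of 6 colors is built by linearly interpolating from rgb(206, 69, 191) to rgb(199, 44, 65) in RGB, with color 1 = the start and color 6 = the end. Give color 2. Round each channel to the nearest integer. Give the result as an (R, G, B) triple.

With 6 swatches and endpoints inclusive, swatch 2 sits at t = (2 − 1)/(6 − 1) = 1/5 ≈ 0.2.
R = 206 + 0.2 × (199 − 206) = 204.6 → 205
G = 69 + 0.2 × (44 − 69) = 64 → 64
B = 191 + 0.2 × (65 − 191) = 165.8 → 166

(205, 64, 166)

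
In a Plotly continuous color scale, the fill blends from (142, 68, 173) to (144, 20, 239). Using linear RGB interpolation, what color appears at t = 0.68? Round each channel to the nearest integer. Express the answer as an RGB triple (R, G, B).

R = 142 + 0.68 × (144 − 142) = 142 + 0.68 × 2 = 143.36 → 143
G = 68 + 0.68 × (20 − 68) = 68 + 0.68 × -48 = 35.36 → 35
B = 173 + 0.68 × (239 − 173) = 173 + 0.68 × 66 = 217.88 → 218

(143, 35, 218)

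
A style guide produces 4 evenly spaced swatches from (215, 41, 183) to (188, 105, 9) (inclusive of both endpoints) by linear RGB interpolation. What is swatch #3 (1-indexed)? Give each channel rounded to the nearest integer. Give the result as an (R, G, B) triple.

(197, 84, 67)

With 4 swatches and endpoints inclusive, swatch 3 sits at t = (3 − 1)/(4 − 1) = 2/3 ≈ 0.6667.
R = 215 + 0.6667 × (188 − 215) = 196.999 → 197
G = 41 + 0.6667 × (105 − 41) = 83.669 → 84
B = 183 + 0.6667 × (9 − 183) = 66.994 → 67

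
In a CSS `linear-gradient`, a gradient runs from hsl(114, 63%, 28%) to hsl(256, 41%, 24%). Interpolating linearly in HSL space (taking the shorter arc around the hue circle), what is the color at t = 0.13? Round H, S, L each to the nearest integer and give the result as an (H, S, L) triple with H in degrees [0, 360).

(132, 60, 27)

Hue arc: Δh = 256 − 114 = 142° (|Δh| ≤ 180, already the shorter path).
H = 114 + 0.13 × (142) = 132.46 → 132°
S = 63 + 0.13 × (41 − 63) = 60.14 → 60%
L = 28 + 0.13 × (24 − 28) = 27.48 → 27%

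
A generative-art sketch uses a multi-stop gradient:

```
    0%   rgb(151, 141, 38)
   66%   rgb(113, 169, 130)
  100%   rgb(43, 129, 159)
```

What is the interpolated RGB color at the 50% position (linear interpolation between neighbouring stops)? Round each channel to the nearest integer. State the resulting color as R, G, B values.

50% lies between the 0% and 66% stops, so the local fraction is t = (50 − 0)/(66 − 0) = 50/66 ≈ 0.7576.
R = 151 + 0.7576 × (113 − 151) = 122.211 → 122
G = 141 + 0.7576 × (169 − 141) = 162.213 → 162
B = 38 + 0.7576 × (130 − 38) = 107.699 → 108

(122, 162, 108)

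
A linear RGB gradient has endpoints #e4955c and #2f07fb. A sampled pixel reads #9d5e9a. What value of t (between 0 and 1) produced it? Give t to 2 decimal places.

Invert the lerp on the R channel (largest span, 181): t = (157 − 228) / (47 − 228) = -71/-181 = 0.39227.
Check on G: (94 − 149)/(7 − 149) = 0.3873 ✓

0.39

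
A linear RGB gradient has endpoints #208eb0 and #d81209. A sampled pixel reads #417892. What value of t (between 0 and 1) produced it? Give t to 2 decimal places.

Invert the lerp on the R channel (largest span, 184): t = (65 − 32) / (216 − 32) = 33/184 = 0.17935.
Check on G: (120 − 142)/(18 − 142) = 0.1774 ✓

0.18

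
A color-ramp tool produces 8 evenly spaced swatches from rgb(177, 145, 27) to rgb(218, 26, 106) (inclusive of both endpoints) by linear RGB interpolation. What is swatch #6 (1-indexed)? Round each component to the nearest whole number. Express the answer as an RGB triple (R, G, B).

With 8 swatches and endpoints inclusive, swatch 6 sits at t = (6 − 1)/(8 − 1) = 5/7 ≈ 0.7143.
R = 177 + 0.7143 × (218 − 177) = 206.286 → 206
G = 145 + 0.7143 × (26 − 145) = 59.998 → 60
B = 27 + 0.7143 × (106 − 27) = 83.43 → 83

(206, 60, 83)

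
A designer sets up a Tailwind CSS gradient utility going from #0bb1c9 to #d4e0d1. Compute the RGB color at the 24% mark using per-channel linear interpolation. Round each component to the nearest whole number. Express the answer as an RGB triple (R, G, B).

#0bb1c9 → (11, 177, 201); #d4e0d1 → (212, 224, 209).
24% corresponds to t = 0.24.
R = 11 + 0.24 × (212 − 11) = 11 + 0.24 × 201 = 59.24 → 59
G = 177 + 0.24 × (224 − 177) = 177 + 0.24 × 47 = 188.28 → 188
B = 201 + 0.24 × (209 − 201) = 201 + 0.24 × 8 = 202.92 → 203

(59, 188, 203)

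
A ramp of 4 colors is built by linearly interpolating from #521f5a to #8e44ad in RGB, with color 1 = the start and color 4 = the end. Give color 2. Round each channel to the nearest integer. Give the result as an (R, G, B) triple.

(102, 43, 118)

With 4 swatches and endpoints inclusive, swatch 2 sits at t = (2 − 1)/(4 − 1) = 1/3 ≈ 0.3333.
#521f5a → (82, 31, 90); #8e44ad → (142, 68, 173).
R = 82 + 0.3333 × (142 − 82) = 101.998 → 102
G = 31 + 0.3333 × (68 − 31) = 43.332 → 43
B = 90 + 0.3333 × (173 − 90) = 117.664 → 118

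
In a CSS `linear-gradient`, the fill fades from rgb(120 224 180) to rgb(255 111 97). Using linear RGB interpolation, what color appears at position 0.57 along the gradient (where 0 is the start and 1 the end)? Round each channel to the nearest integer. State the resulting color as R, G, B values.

R = 120 + 0.57 × (255 − 120) = 120 + 0.57 × 135 = 196.95 → 197
G = 224 + 0.57 × (111 − 224) = 224 + 0.57 × -113 = 159.59 → 160
B = 180 + 0.57 × (97 − 180) = 180 + 0.57 × -83 = 132.69 → 133

(197, 160, 133)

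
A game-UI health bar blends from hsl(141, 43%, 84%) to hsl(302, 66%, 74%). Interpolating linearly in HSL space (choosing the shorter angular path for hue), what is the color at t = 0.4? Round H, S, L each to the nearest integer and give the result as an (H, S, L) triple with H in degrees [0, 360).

Hue arc: Δh = 302 − 141 = 161° (|Δh| ≤ 180, already the shorter path).
H = 141 + 0.4 × (161) = 205.4 → 205°
S = 43 + 0.4 × (66 − 43) = 52.2 → 52%
L = 84 + 0.4 × (74 − 84) = 80 → 80%

(205, 52, 80)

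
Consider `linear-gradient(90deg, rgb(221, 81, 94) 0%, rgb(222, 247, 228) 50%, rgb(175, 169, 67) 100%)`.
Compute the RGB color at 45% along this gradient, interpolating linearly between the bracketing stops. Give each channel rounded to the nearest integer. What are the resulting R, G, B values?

(222, 230, 215)

45% lies between the 0% and 50% stops, so the local fraction is t = (45 − 0)/(50 − 0) = 45/50 ≈ 0.9.
R = 221 + 0.9 × (222 − 221) = 221.9 → 222
G = 81 + 0.9 × (247 − 81) = 230.4 → 230
B = 94 + 0.9 × (228 − 94) = 214.6 → 215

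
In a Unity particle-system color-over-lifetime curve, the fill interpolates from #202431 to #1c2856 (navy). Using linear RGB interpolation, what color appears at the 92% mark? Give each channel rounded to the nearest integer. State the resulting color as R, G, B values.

(28, 40, 83)

#202431 → (32, 36, 49); #1c2856 → (28, 40, 86).
92% corresponds to t = 0.92.
R = 32 + 0.92 × (28 − 32) = 32 + 0.92 × -4 = 28.32 → 28
G = 36 + 0.92 × (40 − 36) = 36 + 0.92 × 4 = 39.68 → 40
B = 49 + 0.92 × (86 − 49) = 49 + 0.92 × 37 = 83.04 → 83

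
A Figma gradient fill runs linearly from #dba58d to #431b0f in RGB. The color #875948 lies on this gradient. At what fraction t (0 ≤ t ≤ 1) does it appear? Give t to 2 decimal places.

Invert the lerp on the R channel (largest span, 152): t = (135 − 219) / (67 − 219) = -84/-152 = 0.55263.
Check on G: (89 − 165)/(27 − 165) = 0.5507 ✓

0.55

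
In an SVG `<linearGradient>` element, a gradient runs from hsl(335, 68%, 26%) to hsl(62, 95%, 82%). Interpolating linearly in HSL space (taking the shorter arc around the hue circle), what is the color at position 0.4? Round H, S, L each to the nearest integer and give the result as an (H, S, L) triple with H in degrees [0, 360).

(10, 79, 48)

Hue: 62 − 335 = -273°, but |-273| > 180 so the shorter arc goes the other way: Δh = -273 + 360 = 87°.
H = 335 + 0.4 × (87) = 369.8 → 370 → 370 mod 360 = 10°
S = 68 + 0.4 × (95 − 68) = 78.8 → 79%
L = 26 + 0.4 × (82 − 26) = 48.4 → 48%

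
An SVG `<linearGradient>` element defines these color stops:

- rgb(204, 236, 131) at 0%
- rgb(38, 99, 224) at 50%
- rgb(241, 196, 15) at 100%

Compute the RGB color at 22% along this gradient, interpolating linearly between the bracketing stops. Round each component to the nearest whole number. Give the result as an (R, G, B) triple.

(131, 176, 172)

22% lies between the 0% and 50% stops, so the local fraction is t = (22 − 0)/(50 − 0) = 22/50 ≈ 0.44.
R = 204 + 0.44 × (38 − 204) = 130.96 → 131
G = 236 + 0.44 × (99 − 236) = 175.72 → 176
B = 131 + 0.44 × (224 − 131) = 171.92 → 172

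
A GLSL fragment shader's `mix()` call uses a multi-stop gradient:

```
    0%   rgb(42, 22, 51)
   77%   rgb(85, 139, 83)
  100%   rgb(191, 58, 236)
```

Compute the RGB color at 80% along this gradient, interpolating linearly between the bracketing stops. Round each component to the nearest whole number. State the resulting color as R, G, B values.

(99, 128, 103)

80% lies between the 77% and 100% stops, so the local fraction is t = (80 − 77)/(100 − 77) = 3/23 ≈ 0.1304.
R = 85 + 0.1304 × (191 − 85) = 98.822 → 99
G = 139 + 0.1304 × (58 − 139) = 128.438 → 128
B = 83 + 0.1304 × (236 − 83) = 102.951 → 103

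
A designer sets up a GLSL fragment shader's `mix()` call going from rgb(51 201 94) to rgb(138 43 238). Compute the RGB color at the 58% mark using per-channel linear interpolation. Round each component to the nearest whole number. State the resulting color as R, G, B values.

(101, 109, 178)

58% corresponds to t = 0.58.
R = 51 + 0.58 × (138 − 51) = 51 + 0.58 × 87 = 101.46 → 101
G = 201 + 0.58 × (43 − 201) = 201 + 0.58 × -158 = 109.36 → 109
B = 94 + 0.58 × (238 − 94) = 94 + 0.58 × 144 = 177.52 → 178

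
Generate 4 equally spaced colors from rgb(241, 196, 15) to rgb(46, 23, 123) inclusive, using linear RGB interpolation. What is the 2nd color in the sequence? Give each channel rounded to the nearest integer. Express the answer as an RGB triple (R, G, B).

With 4 swatches and endpoints inclusive, swatch 2 sits at t = (2 − 1)/(4 − 1) = 1/3 ≈ 0.3333.
R = 241 + 0.3333 × (46 − 241) = 176.007 → 176
G = 196 + 0.3333 × (23 − 196) = 138.339 → 138
B = 15 + 0.3333 × (123 − 15) = 50.996 → 51

(176, 138, 51)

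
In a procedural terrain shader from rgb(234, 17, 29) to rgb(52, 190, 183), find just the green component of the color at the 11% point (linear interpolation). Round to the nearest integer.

36

G = 17 + 0.11 × (190 − 17) = 36.03 → 36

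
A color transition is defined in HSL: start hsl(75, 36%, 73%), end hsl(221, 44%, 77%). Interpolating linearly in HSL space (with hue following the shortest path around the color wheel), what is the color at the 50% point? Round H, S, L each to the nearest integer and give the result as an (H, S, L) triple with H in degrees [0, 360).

Hue arc: Δh = 221 − 75 = 146° (|Δh| ≤ 180, already the shorter path).
H = 75 + 0.5 × (146) = 148 → 148°
S = 36 + 0.5 × (44 − 36) = 40 → 40%
L = 73 + 0.5 × (77 − 73) = 75 → 75%

(148, 40, 75)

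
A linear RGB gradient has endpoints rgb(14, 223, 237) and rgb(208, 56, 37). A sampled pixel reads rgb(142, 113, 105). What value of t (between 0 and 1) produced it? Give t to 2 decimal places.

Invert the lerp on the B channel (largest span, 200): t = (105 − 237) / (37 − 237) = -132/-200 = 0.66.
Check on R: (142 − 14)/(208 − 14) = 0.6598 ✓

0.66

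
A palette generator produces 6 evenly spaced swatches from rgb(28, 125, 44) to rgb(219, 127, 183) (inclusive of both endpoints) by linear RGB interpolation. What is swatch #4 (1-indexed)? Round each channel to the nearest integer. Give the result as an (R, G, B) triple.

With 6 swatches and endpoints inclusive, swatch 4 sits at t = (4 − 1)/(6 − 1) = 3/5 ≈ 0.6.
R = 28 + 0.6 × (219 − 28) = 142.6 → 143
G = 125 + 0.6 × (127 − 125) = 126.2 → 126
B = 44 + 0.6 × (183 − 44) = 127.4 → 127

(143, 126, 127)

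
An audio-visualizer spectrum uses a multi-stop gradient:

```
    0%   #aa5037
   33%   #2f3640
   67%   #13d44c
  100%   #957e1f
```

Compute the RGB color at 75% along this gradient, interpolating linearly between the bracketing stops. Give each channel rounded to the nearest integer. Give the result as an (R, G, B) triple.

(51, 191, 65)

75% lies between the 67% and 100% stops, so the local fraction is t = (75 − 67)/(100 − 67) = 8/33 ≈ 0.2424.
#13d44c → (19, 212, 76); #957e1f → (149, 126, 31).
R = 19 + 0.2424 × (149 − 19) = 50.512 → 51
G = 212 + 0.2424 × (126 − 212) = 191.154 → 191
B = 76 + 0.2424 × (31 − 76) = 65.092 → 65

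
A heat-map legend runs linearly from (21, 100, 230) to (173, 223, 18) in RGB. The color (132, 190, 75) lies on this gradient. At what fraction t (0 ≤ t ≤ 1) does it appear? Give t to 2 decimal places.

0.73

Invert the lerp on the B channel (largest span, 212): t = (75 − 230) / (18 − 230) = -155/-212 = 0.73113.
Check on R: (132 − 21)/(173 − 21) = 0.7303 ✓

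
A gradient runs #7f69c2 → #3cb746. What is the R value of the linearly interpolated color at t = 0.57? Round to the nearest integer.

R₁ = 127 (from #7f69c2), R₂ = 60 (from #3cb746).
R = 127 + 0.57 × (60 − 127) = 88.81 → 89

89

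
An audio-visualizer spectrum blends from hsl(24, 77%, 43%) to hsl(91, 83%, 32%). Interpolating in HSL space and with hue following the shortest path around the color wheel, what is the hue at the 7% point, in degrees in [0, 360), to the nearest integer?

29

Hue arc: Δh = 91 − 24 = 67° (|Δh| ≤ 180, already the shorter path).
H = 24 + 0.07 × (67) = 28.69 → 29°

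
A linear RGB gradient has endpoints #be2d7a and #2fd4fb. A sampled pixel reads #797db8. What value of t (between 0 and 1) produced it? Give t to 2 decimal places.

Invert the lerp on the G channel (largest span, 167): t = (125 − 45) / (212 − 45) = 80/167 = 0.47904.
Check on R: (121 − 190)/(47 − 190) = 0.4825 ✓

0.48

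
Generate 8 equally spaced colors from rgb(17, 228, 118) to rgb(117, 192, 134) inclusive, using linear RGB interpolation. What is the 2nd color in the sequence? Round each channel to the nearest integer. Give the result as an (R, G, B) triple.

(31, 223, 120)

With 8 swatches and endpoints inclusive, swatch 2 sits at t = (2 − 1)/(8 − 1) = 1/7 ≈ 0.1429.
R = 17 + 0.1429 × (117 − 17) = 31.29 → 31
G = 228 + 0.1429 × (192 − 228) = 222.856 → 223
B = 118 + 0.1429 × (134 − 118) = 120.286 → 120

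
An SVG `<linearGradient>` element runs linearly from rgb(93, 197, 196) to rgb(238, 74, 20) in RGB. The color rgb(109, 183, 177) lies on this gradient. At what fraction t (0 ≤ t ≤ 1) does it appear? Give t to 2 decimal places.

0.11

Invert the lerp on the B channel (largest span, 176): t = (177 − 196) / (20 − 196) = -19/-176 = 0.10795.
Check on R: (109 − 93)/(238 − 93) = 0.1103 ✓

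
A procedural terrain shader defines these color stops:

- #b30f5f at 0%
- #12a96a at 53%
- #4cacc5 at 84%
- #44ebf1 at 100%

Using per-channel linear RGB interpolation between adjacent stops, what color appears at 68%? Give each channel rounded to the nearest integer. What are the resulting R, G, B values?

68% lies between the 53% and 84% stops, so the local fraction is t = (68 − 53)/(84 − 53) = 15/31 ≈ 0.4839.
#12a96a → (18, 169, 106); #4cacc5 → (76, 172, 197).
R = 18 + 0.4839 × (76 − 18) = 46.066 → 46
G = 169 + 0.4839 × (172 − 169) = 170.452 → 170
B = 106 + 0.4839 × (197 − 106) = 150.035 → 150

(46, 170, 150)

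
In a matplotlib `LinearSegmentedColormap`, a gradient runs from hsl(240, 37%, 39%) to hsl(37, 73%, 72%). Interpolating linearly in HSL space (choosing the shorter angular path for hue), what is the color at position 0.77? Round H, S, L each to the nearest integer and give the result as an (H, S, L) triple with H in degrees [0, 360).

(1, 65, 64)

Hue: 37 − 240 = -203°, but |-203| > 180 so the shorter arc goes the other way: Δh = -203 + 360 = 157°.
H = 240 + 0.77 × (157) = 360.89 → 361 → 361 mod 360 = 1°
S = 37 + 0.77 × (73 − 37) = 64.72 → 65%
L = 39 + 0.77 × (72 − 39) = 64.41 → 64%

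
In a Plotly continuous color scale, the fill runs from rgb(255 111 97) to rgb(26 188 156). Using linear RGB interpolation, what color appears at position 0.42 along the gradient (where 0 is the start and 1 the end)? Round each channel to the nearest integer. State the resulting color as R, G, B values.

(159, 143, 122)

R = 255 + 0.42 × (26 − 255) = 255 + 0.42 × -229 = 158.82 → 159
G = 111 + 0.42 × (188 − 111) = 111 + 0.42 × 77 = 143.34 → 143
B = 97 + 0.42 × (156 − 97) = 97 + 0.42 × 59 = 121.78 → 122
So the blended color is (159, 143, 122), about #9f8f7a.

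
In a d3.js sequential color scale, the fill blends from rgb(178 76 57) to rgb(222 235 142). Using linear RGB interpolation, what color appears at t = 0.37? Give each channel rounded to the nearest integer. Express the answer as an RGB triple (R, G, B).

(194, 135, 88)

R = 178 + 0.37 × (222 − 178) = 178 + 0.37 × 44 = 194.28 → 194
G = 76 + 0.37 × (235 − 76) = 76 + 0.37 × 159 = 134.83 → 135
B = 57 + 0.37 × (142 − 57) = 57 + 0.37 × 85 = 88.45 → 88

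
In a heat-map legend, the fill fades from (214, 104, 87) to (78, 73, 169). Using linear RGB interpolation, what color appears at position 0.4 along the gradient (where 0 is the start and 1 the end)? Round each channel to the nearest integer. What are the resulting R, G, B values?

R = 214 + 0.4 × (78 − 214) = 214 + 0.4 × -136 = 159.6 → 160
G = 104 + 0.4 × (73 − 104) = 104 + 0.4 × -31 = 91.6 → 92
B = 87 + 0.4 × (169 − 87) = 87 + 0.4 × 82 = 119.8 → 120
So the blended color is (160, 92, 120), about #a05c78.

(160, 92, 120)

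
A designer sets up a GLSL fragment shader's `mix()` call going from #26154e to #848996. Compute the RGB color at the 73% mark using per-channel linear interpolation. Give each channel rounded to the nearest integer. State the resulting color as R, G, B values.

(107, 106, 131)

#26154e → (38, 21, 78); #848996 → (132, 137, 150).
73% corresponds to t = 0.73.
R = 38 + 0.73 × (132 − 38) = 38 + 0.73 × 94 = 106.62 → 107
G = 21 + 0.73 × (137 − 21) = 21 + 0.73 × 116 = 105.68 → 106
B = 78 + 0.73 × (150 − 78) = 78 + 0.73 × 72 = 130.56 → 131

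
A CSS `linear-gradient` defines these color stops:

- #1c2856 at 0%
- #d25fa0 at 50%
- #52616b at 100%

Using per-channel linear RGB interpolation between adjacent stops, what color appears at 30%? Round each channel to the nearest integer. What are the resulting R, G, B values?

(137, 73, 130)

30% lies between the 0% and 50% stops, so the local fraction is t = (30 − 0)/(50 − 0) = 30/50 ≈ 0.6.
#1c2856 → (28, 40, 86); #d25fa0 → (210, 95, 160).
R = 28 + 0.6 × (210 − 28) = 137.2 → 137
G = 40 + 0.6 × (95 − 40) = 73 → 73
B = 86 + 0.6 × (160 − 86) = 130.4 → 130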